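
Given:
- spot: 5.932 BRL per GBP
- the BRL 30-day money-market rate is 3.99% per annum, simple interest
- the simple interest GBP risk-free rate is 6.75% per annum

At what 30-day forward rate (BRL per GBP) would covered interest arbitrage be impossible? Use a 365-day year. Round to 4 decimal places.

T = 30/365 years.
BRL growth factor: 1 + 0.0399×30/365 = 1.0032795.
GBP growth factor: 1 + 0.0675×30/365 = 1.0055479.
Forward (BRL per GBP) = 5.932 × 1.0032795 / 1.0055479 = 5.918618.

5.9186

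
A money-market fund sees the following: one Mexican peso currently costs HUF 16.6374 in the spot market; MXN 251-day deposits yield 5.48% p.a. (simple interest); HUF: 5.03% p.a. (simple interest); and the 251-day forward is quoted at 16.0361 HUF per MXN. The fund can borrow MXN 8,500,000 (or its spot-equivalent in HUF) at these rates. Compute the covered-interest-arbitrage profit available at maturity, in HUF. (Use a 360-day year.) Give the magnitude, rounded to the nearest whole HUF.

T = 251/360 years.
Keep in MXN, deliver into the forward: 8,500,000·1.03820777778·16.0361 = HUF 141,514,831.83.
Swap to HUF now, deposit: 8,500,000·16.6374·1.03507027778 = HUF 146,377,465.04.
The quoted forward undervalues MXN, so borrow MXN, convert to HUF at spot, deposit the HUF at 5.03%, and buy MXN forward at 16.0361 to cover the loan.
Arbitrage profit = |141,514,831.83 − 146,377,465.04| = HUF 4,862,633.

HUF 4,862,633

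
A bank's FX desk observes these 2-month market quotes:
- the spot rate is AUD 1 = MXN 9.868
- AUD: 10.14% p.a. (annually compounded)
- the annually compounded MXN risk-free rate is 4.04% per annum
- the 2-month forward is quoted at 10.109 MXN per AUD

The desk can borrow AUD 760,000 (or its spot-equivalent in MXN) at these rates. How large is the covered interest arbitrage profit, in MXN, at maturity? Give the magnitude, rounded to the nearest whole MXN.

MXN 258,163

T = 2/12 years.
Invest the AUD and cover forward: 760,000 × 1.016227271 × 10.109 = MXN 7,807,511.53.
Convert at spot and invest in MXN: 760,000 × 9.868 × 1.00662271 = MXN 7,549,348.21.
The quoted forward overvalues AUD, so borrow MXN, buy AUD at spot, deposit the AUD at 10.14%, and sell the proceeds forward at 10.109.
The gap between the two covered legs is MXN 258,163.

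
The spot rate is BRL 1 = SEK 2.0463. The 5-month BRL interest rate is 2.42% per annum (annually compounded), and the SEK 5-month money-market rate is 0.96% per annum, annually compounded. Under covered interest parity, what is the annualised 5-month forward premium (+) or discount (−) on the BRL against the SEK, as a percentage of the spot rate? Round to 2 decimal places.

T = 5/12 years.
No-arbitrage forward: 2.0463 × 1.0039889 / 1.0100131 = 2.0340949 SEK/BRL.
(F − S)/S ÷ T = (2.0340949 − 2.0463)/2.0463/(5/12) = -0.014315 → -1.43%.

-1.43%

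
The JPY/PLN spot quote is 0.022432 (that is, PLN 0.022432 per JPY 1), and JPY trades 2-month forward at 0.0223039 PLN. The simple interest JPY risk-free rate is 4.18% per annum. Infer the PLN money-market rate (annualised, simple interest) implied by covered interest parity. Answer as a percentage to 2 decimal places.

T = 2/12 years.
CIP gives F = S · g_PLN/g_JPY, so g_PLN/g_JPY = 0.0223039/0.022432 = 0.9942894.
The JPY side grows by 1 + 0.0418×2/12 = 1.0069667.
So the PLN growth factor = 1.0012163.
r = (1.0012163 − 1)/(2/12) = 0.007298 → 0.73%.

0.73%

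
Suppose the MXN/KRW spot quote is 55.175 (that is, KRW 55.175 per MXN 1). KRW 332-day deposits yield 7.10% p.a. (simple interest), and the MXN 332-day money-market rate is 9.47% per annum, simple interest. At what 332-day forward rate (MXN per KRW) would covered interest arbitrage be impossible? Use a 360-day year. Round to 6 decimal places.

T = 332/360 years.
KRW growth factor: 1 + 0.0710×332/360 = 1.0654778.
MXN growth factor: 1 + 0.0947×332/360 = 1.0873344.
Forward (KRW per MXN) = 55.175 × 1.0654778 / 1.0873344 = 54.06592.
Invert for MXN per KRW: 1 / 54.06592 = 0.018496.

0.018496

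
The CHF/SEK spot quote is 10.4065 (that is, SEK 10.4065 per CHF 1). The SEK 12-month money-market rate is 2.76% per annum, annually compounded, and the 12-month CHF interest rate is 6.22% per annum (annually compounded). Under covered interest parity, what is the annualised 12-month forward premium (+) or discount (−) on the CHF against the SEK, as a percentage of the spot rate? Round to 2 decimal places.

-3.26%

T = 1 year.
F = S · g_SEK/g_CHF = 10.4065 × 1.027600/1.062200 = 10.0675197.
(F − S)/S ÷ T = (10.0675197 − 10.4065)/10.4065/1 = -0.032574 → -3.26%.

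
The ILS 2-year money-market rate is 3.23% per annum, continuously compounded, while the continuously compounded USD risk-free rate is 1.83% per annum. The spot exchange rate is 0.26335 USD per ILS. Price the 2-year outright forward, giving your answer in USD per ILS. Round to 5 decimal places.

0.25608

T = 2 years.
Growth of 1 USD over T: e^(0.0183×2) = 1.037278.
Growth of 1 ILS over T: e^(0.0323×2) = 1.0667322.
Forward (USD per ILS) = 0.26335 × 1.037278 / 1.0667322 = 0.2560785.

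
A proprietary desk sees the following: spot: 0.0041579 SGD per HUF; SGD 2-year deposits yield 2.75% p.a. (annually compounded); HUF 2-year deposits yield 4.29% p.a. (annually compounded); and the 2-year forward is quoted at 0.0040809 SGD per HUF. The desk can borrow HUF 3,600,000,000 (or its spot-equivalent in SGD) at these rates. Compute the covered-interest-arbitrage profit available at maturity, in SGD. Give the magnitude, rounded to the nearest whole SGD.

T = 2 years.
Keep in HUF, deliver into the forward: 3,600,000,000·1.08764041·0.0040809 = SGD 15,978,786.30.
Swap to SGD now, deposit: 3,600,000,000·0.0041579·1.05575625 = SGD 15,803,024.08.
The quoted forward overvalues HUF, so borrow SGD, buy HUF at spot, deposit the HUF at 4.29%, and sell the proceeds forward at 0.0040809.
Profit = 15,978,786.30 − 15,803,024.08 = SGD 175,762.

SGD 175,762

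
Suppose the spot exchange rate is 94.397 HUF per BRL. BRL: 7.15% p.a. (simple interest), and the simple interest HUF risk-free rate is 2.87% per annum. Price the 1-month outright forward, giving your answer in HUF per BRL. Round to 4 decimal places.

94.0623

T = 1/12 years.
HUF growth factor: 1 + 0.0287×1/12 = 1.00239167.
BRL accumulates by 1 + 0.0715×1/12 = 1.00595833.
So F = 94.397 × 1.00239167 / 1.00595833 = 94.062312 (HUF/BRL).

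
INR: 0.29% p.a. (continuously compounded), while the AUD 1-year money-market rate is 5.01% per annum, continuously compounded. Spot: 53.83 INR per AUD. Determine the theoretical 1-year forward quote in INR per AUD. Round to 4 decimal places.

T = 1 year.
Growth of 1 INR over T: e^(0.0029×1) = 1.00290421.
AUD growth factor: e^(0.0501×1) = 1.05137623.
So F = 53.83 × 1.00290421 / 1.05137623 = 51.348254 (INR/AUD).

51.3483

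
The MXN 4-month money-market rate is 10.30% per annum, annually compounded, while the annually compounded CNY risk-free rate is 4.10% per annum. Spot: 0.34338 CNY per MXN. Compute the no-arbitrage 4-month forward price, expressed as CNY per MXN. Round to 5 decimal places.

0.33682

T = 4/12 years.
Growth of 1 CNY over T: (1 + 0.0410)^(4/12) = 1.013484.
MXN growth factor: (1 + 0.1030)^(4/12) = 1.0332177.
Forward (CNY per MXN) = 0.34338 × 1.013484 / 1.0332177 = 0.3368217.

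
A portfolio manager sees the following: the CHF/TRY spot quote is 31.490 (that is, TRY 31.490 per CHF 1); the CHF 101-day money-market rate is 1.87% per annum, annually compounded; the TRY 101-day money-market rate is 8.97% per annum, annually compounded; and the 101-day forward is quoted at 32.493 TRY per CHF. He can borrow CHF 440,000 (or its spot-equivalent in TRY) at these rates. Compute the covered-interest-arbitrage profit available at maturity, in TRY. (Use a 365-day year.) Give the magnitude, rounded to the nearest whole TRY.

T = 101/365 years.
Keep in CHF, deliver into the forward: 440,000·1.0051398978·32.493 = TRY 14,370,404.71.
Swap to TRY now, deposit: 440,000·31.490·1.0240550257 = TRY 14,188,896.81.
The quoted forward overvalues CHF, so borrow TRY, buy CHF at spot, deposit the CHF at 1.87%, and sell the proceeds forward at 32.493.
Profit = 14,370,404.71 − 14,188,896.81 = TRY 181,508.

TRY 181,508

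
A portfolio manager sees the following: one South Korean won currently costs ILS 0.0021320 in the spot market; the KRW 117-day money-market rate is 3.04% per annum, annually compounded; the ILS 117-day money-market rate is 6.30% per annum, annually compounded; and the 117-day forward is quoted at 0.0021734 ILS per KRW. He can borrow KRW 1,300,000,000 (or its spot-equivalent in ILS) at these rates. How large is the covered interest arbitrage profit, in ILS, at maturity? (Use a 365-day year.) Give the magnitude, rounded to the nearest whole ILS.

T = 117/365 years.
Keep in KRW, deliver into the forward: 1,300,000,000·1.009645697·0.0021734 = ILS 2,852,673.15.
Swap to ILS now, deposit: 1,300,000,000·0.0021320·1.019776931 = ILS 2,826,413.74.
The quoted forward overvalues KRW, so borrow ILS, buy KRW at spot, deposit the KRW at 3.04%, and sell the proceeds forward at 0.0021734.
The gap between the two covered legs is ILS 26,259.

ILS 26,259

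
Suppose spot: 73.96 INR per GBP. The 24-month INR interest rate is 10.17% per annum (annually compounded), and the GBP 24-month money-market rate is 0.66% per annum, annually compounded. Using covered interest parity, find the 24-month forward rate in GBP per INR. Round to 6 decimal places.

T = 2 years.
INR accumulates by (1 + 0.1017)^2 = 1.2137429.
GBP accumulates by (1 + 0.0066)^2 = 1.0132436.
So F = 73.96 × 1.2137429 / 1.0132436 = 88.59511 (INR/GBP).
Quoted the other way: 1/88.59511 = 0.011287 GBP per INR.

0.011287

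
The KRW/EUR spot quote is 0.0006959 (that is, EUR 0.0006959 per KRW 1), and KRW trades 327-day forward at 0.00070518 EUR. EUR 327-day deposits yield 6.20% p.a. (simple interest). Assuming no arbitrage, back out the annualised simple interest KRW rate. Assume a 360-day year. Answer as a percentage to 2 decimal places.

T = 327/360 years.
CIP gives F = S · g_EUR/g_KRW, so g_EUR/g_KRW = 0.00070518/0.0006959 = 1.0133352.
EUR growth factor: 1 + 0.0620×327/360 = 1.0563167.
That pins the KRW growth at 1.0424159.
r = (1.0424159 − 1)/(327/360) = 0.046696 → 4.67%.

4.67%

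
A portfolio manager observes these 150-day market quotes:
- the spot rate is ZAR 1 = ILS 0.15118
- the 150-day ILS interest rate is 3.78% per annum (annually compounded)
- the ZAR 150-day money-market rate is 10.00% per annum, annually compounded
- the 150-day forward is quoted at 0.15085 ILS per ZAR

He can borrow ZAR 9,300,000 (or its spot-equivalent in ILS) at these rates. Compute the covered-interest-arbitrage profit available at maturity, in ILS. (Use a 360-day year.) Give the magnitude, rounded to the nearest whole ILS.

T = 150/360 years.
Keep in ZAR, deliver into the forward: 9,300,000·1.040511662·0.15085 = ILS 1,459,739.01.
Swap to ILS now, deposit: 9,300,000·0.15118·1.015579738 = ILS 1,427,878.71.
The quoted forward overvalues ZAR, so borrow ILS, buy ZAR at spot, deposit the ZAR at 10.00%, and sell the proceeds forward at 0.15085.
Profit = 1,459,739.01 − 1,427,878.71 = ILS 31,860.

ILS 31,860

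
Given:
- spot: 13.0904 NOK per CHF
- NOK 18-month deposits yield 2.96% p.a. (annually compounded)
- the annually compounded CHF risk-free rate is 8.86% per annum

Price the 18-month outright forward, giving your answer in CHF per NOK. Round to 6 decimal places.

T = 18/12 years.
Growth of 1 NOK over T: (1 + 0.0296)^(18/12) = 1.044727.
CHF growth factor: (1 + 0.0886)^(18/12) = 1.1358016.
CIP: F = S · (grow NOK)/(grow CHF) = 13.0904 × 1.044727/1.1358016 = 12.04074 NOK per CHF.
Invert for CHF per NOK: 1 / 12.04074 = 0.083051.

0.083051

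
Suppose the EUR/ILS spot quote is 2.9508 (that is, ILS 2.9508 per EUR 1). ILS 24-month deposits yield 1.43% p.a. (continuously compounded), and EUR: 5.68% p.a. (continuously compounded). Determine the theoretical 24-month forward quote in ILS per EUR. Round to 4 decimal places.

T = 2 years.
Growth of 1 ILS over T: e^(0.0143×2) = 1.0290129.
EUR growth factor: e^(0.0568×2) = 1.1203039.
So F = 2.9508 × 1.0290129 / 1.1203039 = 2.710346 (ILS/EUR).

2.7103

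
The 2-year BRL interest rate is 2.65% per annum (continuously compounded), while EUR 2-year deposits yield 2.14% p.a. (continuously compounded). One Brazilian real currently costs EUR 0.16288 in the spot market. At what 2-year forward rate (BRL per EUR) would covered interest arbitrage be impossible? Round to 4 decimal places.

T = 2 years.
EUR accumulates by e^(0.0214×2) = 1.0437291.
BRL accumulates by e^(0.0265×2) = 1.0544296.
Forward (EUR per BRL) = 0.16288 × 1.0437291 / 1.0544296 = 0.1612271.
Invert for BRL per EUR: 1 / 0.1612271 = 6.2024.

6.2024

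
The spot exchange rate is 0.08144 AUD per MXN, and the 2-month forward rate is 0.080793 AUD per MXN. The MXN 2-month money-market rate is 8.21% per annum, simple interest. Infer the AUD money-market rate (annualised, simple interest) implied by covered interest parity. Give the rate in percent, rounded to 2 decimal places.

T = 2/12 years.
F/S = 0.080793/0.08144 = 0.9920555 = (growth of AUD) / (growth of MXN).
MXN growth factor: 1 + 0.0821×2/12 = 1.0136833.
Hence g_AUD = 1.0056301.
r = (1.0056301 − 1)/(2/12) = 0.033781 → 3.38%.

3.38%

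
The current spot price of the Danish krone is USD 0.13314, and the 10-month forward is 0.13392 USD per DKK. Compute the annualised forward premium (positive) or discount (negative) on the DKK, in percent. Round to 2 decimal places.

T = 10/12 years.
Period premium: (0.13392 − 0.13314)/0.13314 = 0.0058585.
Per annum: 0.0058585 / (10/12) = 0.007030 = 0.70%.

+0.70%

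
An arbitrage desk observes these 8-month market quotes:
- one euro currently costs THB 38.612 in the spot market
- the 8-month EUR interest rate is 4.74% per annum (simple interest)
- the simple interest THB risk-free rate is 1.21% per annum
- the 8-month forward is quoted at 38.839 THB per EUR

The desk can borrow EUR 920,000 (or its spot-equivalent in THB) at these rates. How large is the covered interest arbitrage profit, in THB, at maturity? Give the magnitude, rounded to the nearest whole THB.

T = 8/12 years.
Route A — deposit EUR, sell forward: 920,000 × 1.031600 × 38.839 = THB 36,861,007.41.
Route B — convert at spot, deposit THB: 920,000 × 38.612 × 1.0080666667 = THB 35,809,592.52.
The quoted forward overvalues EUR, so borrow THB, buy EUR at spot, deposit the EUR at 4.74%, and sell the proceeds forward at 38.839.
Arbitrage profit = |36,861,007.41 − 35,809,592.52| = THB 1,051,415.

THB 1,051,415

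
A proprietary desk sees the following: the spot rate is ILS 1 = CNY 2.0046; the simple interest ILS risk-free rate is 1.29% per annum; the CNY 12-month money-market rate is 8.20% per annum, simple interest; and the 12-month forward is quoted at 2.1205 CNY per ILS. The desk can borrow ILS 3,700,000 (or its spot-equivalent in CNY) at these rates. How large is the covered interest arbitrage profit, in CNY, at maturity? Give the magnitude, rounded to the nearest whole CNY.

CNY 78,154

T = 1 year.
Route A — deposit ILS, sell forward: 3,700,000 × 1.012900 × 2.1205 = CNY 7,947,061.47.
Route B — convert at spot, deposit CNY: 3,700,000 × 2.0046 × 1.082000 = CNY 8,025,215.64.
The quoted forward undervalues ILS, so borrow ILS, convert to CNY at spot, deposit the CNY at 8.20%, and buy ILS forward at 2.1205 to cover the loan.
Arbitrage profit = |7,947,061.47 − 8,025,215.64| = CNY 78,154.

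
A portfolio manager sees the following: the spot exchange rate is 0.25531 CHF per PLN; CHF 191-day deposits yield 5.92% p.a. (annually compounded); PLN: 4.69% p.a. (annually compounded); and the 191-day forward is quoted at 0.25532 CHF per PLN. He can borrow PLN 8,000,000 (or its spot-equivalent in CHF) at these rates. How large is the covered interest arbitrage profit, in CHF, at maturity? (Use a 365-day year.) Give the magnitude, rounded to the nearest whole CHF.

CHF 12,744

T = 191/365 years.
Route A — deposit PLN, sell forward: 8,000,000 × 1.024273993 × 0.25532 = CHF 2,092,141.09.
Route B — convert at spot, deposit CHF: 8,000,000 × 0.25531 × 1.03055379 = CHF 2,104,885.50.
The quoted forward undervalues PLN, so borrow PLN, convert to CHF at spot, deposit the CHF at 5.92%, and buy PLN forward at 0.25532 to cover the loan.
Profit = 2,104,885.50 − 2,092,141.09 = CHF 12,744.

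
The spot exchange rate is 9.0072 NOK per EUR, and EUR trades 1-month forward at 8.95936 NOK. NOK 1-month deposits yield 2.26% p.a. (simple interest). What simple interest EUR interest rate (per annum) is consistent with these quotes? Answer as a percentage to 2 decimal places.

T = 1/12 years.
By CIP, F/S equals the NOK-to-EUR growth ratio: 8.95936/9.0072 = 0.9946887.
The NOK side grows by 1 + 0.0226×1/12 = 1.0018833.
So the EUR growth factor = 1.007233.
r = (1.007233 − 1)/(1/12) = 0.086796 → 8.68%.

8.68%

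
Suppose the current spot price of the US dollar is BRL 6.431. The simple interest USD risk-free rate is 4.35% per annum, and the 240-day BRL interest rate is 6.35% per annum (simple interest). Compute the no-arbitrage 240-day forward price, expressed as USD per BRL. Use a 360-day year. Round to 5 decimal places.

T = 240/360 years.
BRL growth factor: 1 + 0.0635×240/360 = 1.0423333.
USD accumulates by 1 + 0.0435×240/360 = 1.029000.
Forward (BRL per USD) = 6.431 × 1.0423333 / 1.029000 = 6.514330.
Invert for USD per BRL: 1 / 6.514330 = 0.15351.

0.15351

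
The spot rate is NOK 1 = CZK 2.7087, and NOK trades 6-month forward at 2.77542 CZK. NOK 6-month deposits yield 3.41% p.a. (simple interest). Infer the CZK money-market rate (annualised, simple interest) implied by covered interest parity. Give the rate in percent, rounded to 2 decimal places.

8.42%

T = 6/12 years.
By CIP, F/S equals the CZK-to-NOK growth ratio: 2.77542/2.7087 = 1.0246317.
The NOK side grows by 1 + 0.0341×6/12 = 1.017050.
So the CZK growth factor = 1.0421017.
(1.0421017 − 1)/T = 0.084203, i.e. 8.42%.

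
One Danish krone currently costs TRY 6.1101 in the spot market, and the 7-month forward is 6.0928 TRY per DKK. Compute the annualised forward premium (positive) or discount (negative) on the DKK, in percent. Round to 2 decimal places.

-0.49%

T = 7/12 years.
DKK trades forward at -0.28314% vs spot over the period.
Annualise by dividing by T: -0.0028314 / (7/12) = -0.004854 → -0.49%.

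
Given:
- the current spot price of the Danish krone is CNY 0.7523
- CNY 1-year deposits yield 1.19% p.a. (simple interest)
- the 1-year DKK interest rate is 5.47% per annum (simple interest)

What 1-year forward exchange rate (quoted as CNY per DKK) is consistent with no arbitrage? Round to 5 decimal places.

T = 1 year.
CNY accumulates by 1 + 0.0119×1 = 1.011900.
DKK growth factor: 1 + 0.0547×1 = 1.054700.
CIP: F = S · (grow CNY)/(grow DKK) = 0.7523 × 1.011900/1.054700 = 0.7217715 CNY per DKK.

0.72177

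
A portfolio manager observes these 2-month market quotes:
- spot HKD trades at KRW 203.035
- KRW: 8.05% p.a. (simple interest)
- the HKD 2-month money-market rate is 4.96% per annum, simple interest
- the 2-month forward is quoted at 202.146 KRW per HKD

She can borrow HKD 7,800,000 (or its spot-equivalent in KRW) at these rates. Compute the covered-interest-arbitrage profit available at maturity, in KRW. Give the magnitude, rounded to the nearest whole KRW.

KRW 15,147,439

T = 2/12 years.
Route A — deposit HKD, sell forward: 7,800,000 × 1.008266666667 × 202.146 = KRW 1,589,773,174.08.
Route B — convert at spot, deposit KRW: 7,800,000 × 203.035 × 1.013416666667 = KRW 1,604,920,612.75.
The quoted forward undervalues HKD, so borrow HKD, convert to KRW at spot, deposit the KRW at 8.05%, and buy HKD forward at 202.146 to cover the loan.
The gap between the two covered legs is KRW 15,147,439.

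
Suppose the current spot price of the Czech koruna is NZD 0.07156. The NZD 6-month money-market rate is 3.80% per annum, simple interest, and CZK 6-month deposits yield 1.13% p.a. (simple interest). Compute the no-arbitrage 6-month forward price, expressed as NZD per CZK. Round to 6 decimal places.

T = 6/12 years.
NZD accumulates by 1 + 0.0380×6/12 = 1.019000.
Growth of 1 CZK over T: 1 + 0.0113×6/12 = 1.005650.
Forward (NZD per CZK) = 0.07156 × 1.019000 / 1.005650 = 0.07250996.

0.072510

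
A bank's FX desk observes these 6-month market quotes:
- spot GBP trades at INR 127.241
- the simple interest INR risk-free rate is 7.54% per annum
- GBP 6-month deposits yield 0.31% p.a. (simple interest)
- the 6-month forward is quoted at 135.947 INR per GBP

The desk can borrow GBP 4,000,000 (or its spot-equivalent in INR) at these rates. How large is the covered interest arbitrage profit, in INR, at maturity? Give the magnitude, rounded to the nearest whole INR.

T = 6/12 years.
Keep in GBP, deliver into the forward: 4,000,000·1.001550·135.947 = INR 544,630,871.40.
Swap to INR now, deposit: 4,000,000·127.241·1.037700 = INR 528,151,942.80.
The quoted forward overvalues GBP, so borrow INR, buy GBP at spot, deposit the GBP at 0.31%, and sell the proceeds forward at 135.947.
The gap between the two covered legs is INR 16,478,929.

INR 16,478,929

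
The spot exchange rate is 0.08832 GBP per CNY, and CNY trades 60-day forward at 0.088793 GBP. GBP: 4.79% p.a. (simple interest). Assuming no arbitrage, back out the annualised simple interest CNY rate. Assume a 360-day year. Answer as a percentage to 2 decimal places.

1.57%

T = 60/360 years.
F/S = 0.088793/0.08832 = 1.0053555 = (growth of GBP) / (growth of CNY).
GBP growth factor: 1 + 0.0479×60/360 = 1.0079833.
That pins the CNY growth at 1.0026138.
(1.0026138 − 1)/T = 0.015683, i.e. 1.57%.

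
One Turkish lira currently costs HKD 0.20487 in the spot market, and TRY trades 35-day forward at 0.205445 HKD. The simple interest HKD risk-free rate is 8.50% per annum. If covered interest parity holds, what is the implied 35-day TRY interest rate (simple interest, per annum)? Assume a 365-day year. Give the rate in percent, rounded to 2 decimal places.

T = 35/365 years.
CIP gives F = S · g_HKD/g_TRY, so g_HKD/g_TRY = 0.205445/0.20487 = 1.0028067.
HKD growth factor: 1 + 0.0850×35/365 = 1.0081507.
So the TRY growth factor = 1.005329.
(1.005329 − 1)/T = 0.055574, i.e. 5.56%.

5.56%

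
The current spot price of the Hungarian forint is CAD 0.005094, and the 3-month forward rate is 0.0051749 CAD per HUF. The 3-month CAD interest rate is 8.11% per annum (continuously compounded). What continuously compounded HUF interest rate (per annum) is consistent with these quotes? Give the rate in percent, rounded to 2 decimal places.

1.81%

T = 3/12 years.
CIP gives F = S · g_CAD/g_HUF, so g_CAD/g_HUF = 0.0051749/0.005094 = 1.0158814.
CAD growth factor: e^(0.0811×3/12) = 1.0204819.
So the HUF growth factor = 1.0045286.
r = ln(1.0045286)/(3/12) = 0.018074 → 1.81%.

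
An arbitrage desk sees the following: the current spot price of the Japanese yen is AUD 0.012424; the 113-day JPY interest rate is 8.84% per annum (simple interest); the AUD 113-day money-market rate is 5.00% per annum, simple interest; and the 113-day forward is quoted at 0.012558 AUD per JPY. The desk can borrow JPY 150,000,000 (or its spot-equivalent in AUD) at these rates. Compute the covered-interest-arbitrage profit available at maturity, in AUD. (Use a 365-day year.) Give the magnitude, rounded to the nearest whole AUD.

AUD 42,805

T = 113/365 years.
Invest the JPY and cover forward: 150,000,000 × 1.027367671 × 0.012558 = AUD 1,935,252.48.
Convert at spot and invest in AUD: 150,000,000 × 0.012424 × 1.015479452 = AUD 1,892,447.51.
The quoted forward overvalues JPY, so borrow AUD, buy JPY at spot, deposit the JPY at 8.84%, and sell the proceeds forward at 0.012558.
Arbitrage profit = |1,935,252.48 − 1,892,447.51| = AUD 42,805.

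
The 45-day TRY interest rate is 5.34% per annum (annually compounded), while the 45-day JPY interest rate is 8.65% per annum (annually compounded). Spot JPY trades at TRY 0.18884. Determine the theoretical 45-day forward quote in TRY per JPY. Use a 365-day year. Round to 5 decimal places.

T = 45/365 years.
TRY accumulates by (1 + 0.0534)^(45/365) = 1.0064344.
JPY growth factor: (1 + 0.0865)^(45/365) = 1.0102806.
So F = 0.18884 × 1.0064344 / 1.0102806 = 0.1881211 (TRY/JPY).

0.18812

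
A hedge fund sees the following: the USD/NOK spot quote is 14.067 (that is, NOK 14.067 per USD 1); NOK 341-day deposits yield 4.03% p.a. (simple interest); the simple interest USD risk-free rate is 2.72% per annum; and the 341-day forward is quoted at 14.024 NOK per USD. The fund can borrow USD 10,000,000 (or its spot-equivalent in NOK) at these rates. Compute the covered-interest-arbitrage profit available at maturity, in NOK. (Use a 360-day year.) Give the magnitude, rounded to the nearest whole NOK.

T = 341/360 years.
Route A — deposit USD, sell forward: 10,000,000 × 1.02576444444 × 14.024 = NOK 143,853,205.69.
Route B — convert at spot, deposit NOK: 10,000,000 × 14.067 × 1.03817305556 = NOK 146,039,803.73.
The quoted forward undervalues USD, so borrow USD, convert to NOK at spot, deposit the NOK at 4.03%, and buy USD forward at 14.024 to cover the loan.
Profit = 146,039,803.73 − 143,853,205.69 = NOK 2,186,598.

NOK 2,186,598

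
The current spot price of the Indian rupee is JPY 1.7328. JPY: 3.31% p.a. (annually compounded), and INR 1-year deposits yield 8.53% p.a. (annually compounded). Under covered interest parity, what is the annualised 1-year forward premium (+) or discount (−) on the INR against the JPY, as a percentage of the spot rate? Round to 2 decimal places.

-4.81%

T = 1 year.
CIP forward (JPY per INR) = 1.7328 × 1.033100/1.085300 = 1.6494570.
Annualised premium = (F − S)/S × (1/T) = (1.6494570 − 1.7328)/1.7328 ÷ 1 = -4.81%.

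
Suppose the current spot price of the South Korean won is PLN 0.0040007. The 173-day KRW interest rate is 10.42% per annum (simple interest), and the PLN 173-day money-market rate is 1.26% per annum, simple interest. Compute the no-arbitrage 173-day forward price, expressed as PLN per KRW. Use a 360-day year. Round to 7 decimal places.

0.0038330

T = 173/360 years.
PLN accumulates by 1 + 0.0126×173/360 = 1.006055.
Growth of 1 KRW over T: 1 + 0.1042×173/360 = 1.0500739.
CIP: F = S · (grow PLN)/(grow KRW) = 0.0040007 × 1.006055/1.0500739 = 0.003832991 PLN per KRW.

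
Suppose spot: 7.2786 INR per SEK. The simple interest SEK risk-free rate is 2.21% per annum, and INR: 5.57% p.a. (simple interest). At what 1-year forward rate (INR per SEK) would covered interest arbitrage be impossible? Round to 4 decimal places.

T = 1 year.
INR growth factor: 1 + 0.0557×1 = 1.055700.
Growth of 1 SEK over T: 1 + 0.0221×1 = 1.022100.
Forward (INR per SEK) = 7.2786 × 1.055700 / 1.022100 = 7.517873.

7.5179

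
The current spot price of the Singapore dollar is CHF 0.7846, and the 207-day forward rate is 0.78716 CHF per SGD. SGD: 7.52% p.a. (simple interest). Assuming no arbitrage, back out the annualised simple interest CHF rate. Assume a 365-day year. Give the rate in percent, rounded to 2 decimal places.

T = 207/365 years.
CIP gives F = S · g_CHF/g_SGD, so g_CHF/g_SGD = 0.78716/0.7846 = 1.0032628.
SGD growth factor: 1 + 0.0752×207/365 = 1.0426477.
Hence g_CHF = 1.0460497.
(1.0460497 − 1)/T = 0.081199, i.e. 8.12%.

8.12%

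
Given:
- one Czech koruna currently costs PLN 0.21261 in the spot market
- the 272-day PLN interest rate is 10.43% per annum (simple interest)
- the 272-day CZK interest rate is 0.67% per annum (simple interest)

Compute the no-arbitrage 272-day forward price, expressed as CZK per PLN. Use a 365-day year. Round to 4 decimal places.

T = 272/365 years.
Growth of 1 PLN over T: 1 + 0.1043×272/365 = 1.0777249.
CZK accumulates by 1 + 0.0067×272/365 = 1.0049929.
CIP: F = S · (grow PLN)/(grow CZK) = 0.21261 × 1.0777249/1.0049929 = 0.2279967 PLN per CZK.
Quoted the other way: 1/0.2279967 = 4.3860 CZK per PLN.

4.3860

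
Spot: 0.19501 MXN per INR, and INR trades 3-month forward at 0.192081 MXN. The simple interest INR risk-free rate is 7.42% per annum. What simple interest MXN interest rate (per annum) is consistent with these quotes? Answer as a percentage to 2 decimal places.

1.30%

T = 3/12 years.
F/S = 0.192081/0.19501 = 0.9849803 = (growth of MXN) / (growth of INR).
INR growth factor: 1 + 0.0742×3/12 = 1.018550.
So the MXN growth factor = 1.0032517.
r = (1.0032517 − 1)/(3/12) = 0.013007 → 1.30%.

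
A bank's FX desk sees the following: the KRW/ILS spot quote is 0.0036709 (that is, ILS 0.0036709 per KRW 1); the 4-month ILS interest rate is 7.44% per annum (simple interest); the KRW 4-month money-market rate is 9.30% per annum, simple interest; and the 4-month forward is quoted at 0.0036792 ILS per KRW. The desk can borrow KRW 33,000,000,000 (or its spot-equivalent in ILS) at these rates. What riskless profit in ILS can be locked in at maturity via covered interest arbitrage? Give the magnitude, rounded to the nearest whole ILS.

ILS 1,033,457

T = 4/12 years.
Keep in KRW, deliver into the forward: 33,000,000,000·1.031000·0.0036792 = ILS 125,177,421.60.
Swap to ILS now, deposit: 33,000,000,000·0.0036709·1.024800 = ILS 124,143,964.56.
The quoted forward overvalues KRW, so borrow ILS, buy KRW at spot, deposit the KRW at 9.30%, and sell the proceeds forward at 0.0036792.
Profit = 125,177,421.60 − 124,143,964.56 = ILS 1,033,457.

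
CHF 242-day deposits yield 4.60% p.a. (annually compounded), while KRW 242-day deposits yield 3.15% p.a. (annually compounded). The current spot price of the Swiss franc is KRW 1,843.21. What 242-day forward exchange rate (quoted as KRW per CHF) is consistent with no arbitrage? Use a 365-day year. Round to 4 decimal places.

T = 242/365 years.
Growth of 1 KRW over T: (1 + 0.0315)^(242/365) = 1.0207756121.
CHF accumulates by (1 + 0.0460)^(242/365) = 1.0302669645.
CIP: F = S · (grow KRW)/(grow CHF) = 1843.21 × 1.0207756121/1.0302669645 = 1826.229396 KRW per CHF.

1826.2294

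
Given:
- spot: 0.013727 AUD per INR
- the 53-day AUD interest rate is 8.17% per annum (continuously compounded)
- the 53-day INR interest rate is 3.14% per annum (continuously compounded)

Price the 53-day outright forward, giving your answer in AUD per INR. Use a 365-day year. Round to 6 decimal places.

T = 53/365 years.
AUD accumulates by e^(0.0817×53/365) = 1.0119339.
Growth of 1 INR over T: e^(0.0314×53/365) = 1.0045699.
Forward (AUD per INR) = 0.013727 × 1.0119339 / 1.0045699 = 0.01382763.

0.013828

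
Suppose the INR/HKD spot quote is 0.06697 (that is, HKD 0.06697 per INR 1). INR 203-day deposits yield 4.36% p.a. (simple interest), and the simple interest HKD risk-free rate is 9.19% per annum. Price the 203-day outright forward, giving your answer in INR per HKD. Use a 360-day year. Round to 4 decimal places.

T = 203/360 years.
Growth of 1 HKD over T: 1 + 0.0919×203/360 = 1.05182139.
Growth of 1 INR over T: 1 + 0.0436×203/360 = 1.02458556.
So F = 0.06697 × 1.05182139 / 1.02458556 = 0.068750216 (HKD/INR).
Quoted the other way: 1/0.068750216 = 14.5454 INR per HKD.

14.5454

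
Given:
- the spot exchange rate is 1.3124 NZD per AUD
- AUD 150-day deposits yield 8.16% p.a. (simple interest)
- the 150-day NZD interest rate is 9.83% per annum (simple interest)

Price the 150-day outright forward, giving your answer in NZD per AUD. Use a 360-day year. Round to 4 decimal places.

1.3212

T = 150/360 years.
Growth of 1 NZD over T: 1 + 0.0983×150/360 = 1.0409583.
Growth of 1 AUD over T: 1 + 0.0816×150/360 = 1.034000.
CIP: F = S · (grow NZD)/(grow AUD) = 1.3124 × 1.0409583/1.034000 = 1.321232 NZD per AUD.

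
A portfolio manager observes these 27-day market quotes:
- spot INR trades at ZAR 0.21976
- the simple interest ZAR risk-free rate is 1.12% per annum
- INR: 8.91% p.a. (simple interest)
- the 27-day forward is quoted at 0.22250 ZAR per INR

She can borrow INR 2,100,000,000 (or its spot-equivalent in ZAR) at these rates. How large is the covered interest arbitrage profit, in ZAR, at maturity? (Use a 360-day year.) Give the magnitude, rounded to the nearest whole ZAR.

ZAR 8,488,741

T = 27/360 years.
Route A — deposit INR, sell forward: 2,100,000,000 × 1.0066825 × 0.22250 = ZAR 470,372,398.13.
Route B — convert at spot, deposit ZAR: 2,100,000,000 × 0.21976 × 1.000840 = ZAR 461,883,656.64.
The quoted forward overvalues INR, so borrow ZAR, buy INR at spot, deposit the INR at 8.91%, and sell the proceeds forward at 0.22250.
Arbitrage profit = |470,372,398.13 − 461,883,656.64| = ZAR 8,488,741.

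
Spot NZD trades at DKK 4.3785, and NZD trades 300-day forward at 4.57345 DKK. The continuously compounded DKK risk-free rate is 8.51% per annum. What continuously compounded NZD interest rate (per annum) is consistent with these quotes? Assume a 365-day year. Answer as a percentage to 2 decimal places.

3.21%

T = 300/365 years.
CIP gives F = S · g_DKK/g_NZD, so g_DKK/g_NZD = 4.57345/4.3785 = 1.0445244.
DKK growth factor: e^(0.0851×300/365) = 1.0724494.
So the NZD growth factor = 1.0267347.
Take logs: ln 1.0267347 / (300/365) = 0.032100, so 3.21%.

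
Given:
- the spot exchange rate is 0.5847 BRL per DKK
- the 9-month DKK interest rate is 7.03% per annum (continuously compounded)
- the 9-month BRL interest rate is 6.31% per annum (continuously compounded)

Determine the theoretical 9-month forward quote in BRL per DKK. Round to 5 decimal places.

T = 9/12 years.
Growth of 1 BRL over T: e^(0.0631×9/12) = 1.0484627.
DKK growth factor: e^(0.0703×9/12) = 1.0541397.
So F = 0.5847 × 1.0484627 / 1.0541397 = 0.5815511 (BRL/DKK).

0.58155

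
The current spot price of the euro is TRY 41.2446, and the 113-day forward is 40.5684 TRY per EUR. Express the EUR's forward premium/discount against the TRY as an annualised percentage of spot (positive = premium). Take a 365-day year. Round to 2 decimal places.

T = 113/365 years.
EUR trades forward at -1.63949% vs spot over the period.
×(1/T) gives -5.30% p.a.

-5.30%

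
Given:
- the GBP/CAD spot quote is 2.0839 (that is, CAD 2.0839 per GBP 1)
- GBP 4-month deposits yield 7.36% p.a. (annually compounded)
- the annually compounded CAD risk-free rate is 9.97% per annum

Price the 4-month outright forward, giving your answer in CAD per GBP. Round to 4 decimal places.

T = 4/12 years.
Growth of 1 CAD over T: (1 + 0.0997)^(4/12) = 1.0321863.
Growth of 1 GBP over T: (1 + 0.0736)^(4/12) = 1.0239549.
CIP: F = S · (grow CAD)/(grow GBP) = 2.0839 × 1.0321863/1.0239549 = 2.100652 CAD per GBP.

2.1007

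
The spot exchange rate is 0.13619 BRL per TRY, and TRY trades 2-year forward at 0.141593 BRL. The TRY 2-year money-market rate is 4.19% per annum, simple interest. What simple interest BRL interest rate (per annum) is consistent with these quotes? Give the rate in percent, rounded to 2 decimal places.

6.34%

T = 2 years.
F/S = 0.141593/0.13619 = 1.0396725 = (growth of BRL) / (growth of TRY).
The TRY side grows by 1 + 0.0419×2 = 1.083800.
That pins the BRL growth at 1.1267971.
r = (1.1267971 − 1)/2 = 0.063399 → 6.34%.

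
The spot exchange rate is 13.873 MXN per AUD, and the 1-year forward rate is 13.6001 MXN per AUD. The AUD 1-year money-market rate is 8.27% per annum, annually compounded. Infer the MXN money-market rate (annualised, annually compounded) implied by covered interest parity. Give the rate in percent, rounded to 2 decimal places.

T = 1 year.
By CIP, F/S equals the MXN-to-AUD growth ratio: 13.6001/13.873 = 0.9803287.
AUD growth factor: (1 + 0.0827)^1 = 1.082700.
Hence g_MXN = 1.0614019.
Annualise: 1.0614019^(1/1) − 1 = 0.061402 = 6.14%.

6.14%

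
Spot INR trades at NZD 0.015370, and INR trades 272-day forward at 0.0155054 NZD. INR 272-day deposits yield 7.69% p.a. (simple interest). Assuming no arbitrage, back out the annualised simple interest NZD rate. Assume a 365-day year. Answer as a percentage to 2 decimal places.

T = 272/365 years.
F/S = 0.0155054/0.01537 = 1.0088094 = (growth of NZD) / (growth of INR).
The INR side grows by 1 + 0.0769×272/365 = 1.0573063.
That pins the NZD growth at 1.0666205.
r = (1.0666205 − 1)/(272/365) = 0.089399 → 8.94%.

8.94%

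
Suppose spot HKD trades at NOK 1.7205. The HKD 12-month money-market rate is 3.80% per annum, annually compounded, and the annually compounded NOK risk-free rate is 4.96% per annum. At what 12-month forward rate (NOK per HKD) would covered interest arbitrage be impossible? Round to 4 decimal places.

1.7397

T = 1 year.
NOK growth factor: (1 + 0.0496)^1 = 1.049600.
HKD growth factor: (1 + 0.0380)^1 = 1.038000.
So F = 1.7205 × 1.049600 / 1.038000 = 1.739727 (NOK/HKD).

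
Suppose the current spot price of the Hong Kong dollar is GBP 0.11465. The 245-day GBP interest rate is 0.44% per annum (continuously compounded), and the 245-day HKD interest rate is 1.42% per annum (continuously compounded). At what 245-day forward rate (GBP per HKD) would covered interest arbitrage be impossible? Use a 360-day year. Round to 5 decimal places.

T = 245/360 years.
GBP accumulates by e^(0.0044×245/360) = 1.0029989.
HKD accumulates by e^(0.0142×245/360) = 1.0097107.
CIP: F = S · (grow GBP)/(grow HKD) = 0.11465 × 1.0029989/1.0097107 = 0.1138879 GBP per HKD.

0.11389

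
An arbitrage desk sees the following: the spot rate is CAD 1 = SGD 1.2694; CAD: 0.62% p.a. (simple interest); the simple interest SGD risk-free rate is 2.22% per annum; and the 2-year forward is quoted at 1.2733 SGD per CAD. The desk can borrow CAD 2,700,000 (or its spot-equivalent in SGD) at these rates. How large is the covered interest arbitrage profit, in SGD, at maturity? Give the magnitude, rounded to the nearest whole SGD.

SGD 99,016

T = 2 years.
Keep in CAD, deliver into the forward: 2,700,000·1.012400·1.2733 = SGD 3,480,540.08.
Swap to SGD now, deposit: 2,700,000·1.2694·1.044400 = SGD 3,579,555.67.
The quoted forward undervalues CAD, so borrow CAD, convert to SGD at spot, deposit the SGD at 2.22%, and buy CAD forward at 1.2733 to cover the loan.
The gap between the two covered legs is SGD 99,016.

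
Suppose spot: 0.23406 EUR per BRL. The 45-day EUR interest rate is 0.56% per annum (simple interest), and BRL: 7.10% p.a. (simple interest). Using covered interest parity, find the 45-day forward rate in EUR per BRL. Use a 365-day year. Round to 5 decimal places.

T = 45/365 years.
EUR growth factor: 1 + 0.0056×45/365 = 1.0006904.
Growth of 1 BRL over T: 1 + 0.0710×45/365 = 1.0087534.
CIP: F = S · (grow EUR)/(grow BRL) = 0.23406 × 1.0006904/1.0087534 = 0.2321892 EUR per BRL.

0.23219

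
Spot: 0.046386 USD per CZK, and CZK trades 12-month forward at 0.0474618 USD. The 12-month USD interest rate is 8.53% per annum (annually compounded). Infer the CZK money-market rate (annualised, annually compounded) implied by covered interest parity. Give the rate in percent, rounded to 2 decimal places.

6.07%

T = 1 year.
CIP gives F = S · g_USD/g_CZK, so g_USD/g_CZK = 0.0474618/0.046386 = 1.0231923.
The USD side grows by (1 + 0.0853)^1 = 1.085300.
So the CZK growth factor = 1.0606999.
r = 1.0606999^(1/1) − 1 = 0.060700 → 6.07%.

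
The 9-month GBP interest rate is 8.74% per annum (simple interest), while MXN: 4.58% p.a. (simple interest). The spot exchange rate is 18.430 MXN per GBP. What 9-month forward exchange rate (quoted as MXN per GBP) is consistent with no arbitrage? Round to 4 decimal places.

17.8904

T = 9/12 years.
MXN growth factor: 1 + 0.0458×9/12 = 1.034350.
GBP growth factor: 1 + 0.0874×9/12 = 1.065550.
So F = 18.43 × 1.034350 / 1.065550 = 17.890358 (MXN/GBP).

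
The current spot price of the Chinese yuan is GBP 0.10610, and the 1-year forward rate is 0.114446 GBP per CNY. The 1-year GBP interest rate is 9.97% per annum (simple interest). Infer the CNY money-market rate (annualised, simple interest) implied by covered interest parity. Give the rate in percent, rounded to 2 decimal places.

T = 1 year.
CIP gives F = S · g_GBP/g_CNY, so g_GBP/g_CNY = 0.114446/0.1061 = 1.0786616.
GBP growth factor: 1 + 0.0997×1 = 1.099700.
So the CNY growth factor = 1.0195042.
(1.0195042 − 1)/T = 0.019504, i.e. 1.95%.

1.95%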